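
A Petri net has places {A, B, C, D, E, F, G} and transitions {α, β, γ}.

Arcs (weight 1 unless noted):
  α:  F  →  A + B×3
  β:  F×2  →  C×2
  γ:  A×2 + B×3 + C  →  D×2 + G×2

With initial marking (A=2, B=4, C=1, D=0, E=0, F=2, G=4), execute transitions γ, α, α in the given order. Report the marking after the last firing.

step 1: fire γ:  (A=2, B=4, C=1, D=0, E=0, F=2, G=4) → (A=0, B=1, C=0, D=2, E=0, F=2, G=6)
step 2: fire α:  (A=0, B=1, C=0, D=2, E=0, F=2, G=6) → (A=1, B=4, C=0, D=2, E=0, F=1, G=6)
step 3: fire α:  (A=1, B=4, C=0, D=2, E=0, F=1, G=6) → (A=2, B=7, C=0, D=2, E=0, F=0, G=6)

(A=2, B=7, C=0, D=2, E=0, F=0, G=6)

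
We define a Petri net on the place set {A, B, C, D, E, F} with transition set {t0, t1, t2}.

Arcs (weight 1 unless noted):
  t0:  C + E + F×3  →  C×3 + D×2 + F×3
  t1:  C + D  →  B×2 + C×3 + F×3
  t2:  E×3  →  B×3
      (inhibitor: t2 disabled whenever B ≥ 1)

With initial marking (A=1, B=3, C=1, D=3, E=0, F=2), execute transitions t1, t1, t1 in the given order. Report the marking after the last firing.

(A=1, B=9, C=7, D=0, E=0, F=11)

step 1: fire t1:  (A=1, B=3, C=1, D=3, E=0, F=2) → (A=1, B=5, C=3, D=2, E=0, F=5)
step 2: fire t1:  (A=1, B=5, C=3, D=2, E=0, F=5) → (A=1, B=7, C=5, D=1, E=0, F=8)
step 3: fire t1:  (A=1, B=7, C=5, D=1, E=0, F=8) → (A=1, B=9, C=7, D=0, E=0, F=11)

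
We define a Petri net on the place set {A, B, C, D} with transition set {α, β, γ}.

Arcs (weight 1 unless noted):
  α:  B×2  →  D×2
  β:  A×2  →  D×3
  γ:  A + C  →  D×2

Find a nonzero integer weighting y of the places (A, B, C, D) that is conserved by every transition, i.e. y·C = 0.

Incidence matrix C (rows=places, cols=transitions):
        α    β    γ
    A   0   -2   -1
    B  -2    0    0
    C   0    0   -1
    D   2    3    2

Candidate y = [3, 2, 1, 2]; check y·C column-wise:
  col α: 3·0 + 2·-2 + 1·0 + 2·2 = 0
  col β: 3·-2 + 2·0 + 1·0 + 2·3 = 0
  col γ: 3·-1 + 2·0 + 1·-1 + 2·2 = 0

y = (A:3, B:2, C:1, D:2)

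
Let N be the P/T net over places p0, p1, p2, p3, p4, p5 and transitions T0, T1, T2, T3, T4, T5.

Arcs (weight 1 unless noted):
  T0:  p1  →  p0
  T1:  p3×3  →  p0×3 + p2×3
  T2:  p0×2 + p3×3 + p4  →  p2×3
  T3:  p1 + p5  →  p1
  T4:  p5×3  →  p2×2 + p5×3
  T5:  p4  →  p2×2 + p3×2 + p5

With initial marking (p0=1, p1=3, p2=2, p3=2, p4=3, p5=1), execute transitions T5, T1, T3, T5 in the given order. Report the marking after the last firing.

step 1: fire T5:  (p0=1, p1=3, p2=2, p3=2, p4=3, p5=1) → (p0=1, p1=3, p2=4, p3=4, p4=2, p5=2)
step 2: fire T1:  (p0=1, p1=3, p2=4, p3=4, p4=2, p5=2) → (p0=4, p1=3, p2=7, p3=1, p4=2, p5=2)
step 3: fire T3:  (p0=4, p1=3, p2=7, p3=1, p4=2, p5=2) → (p0=4, p1=3, p2=7, p3=1, p4=2, p5=1)
step 4: fire T5:  (p0=4, p1=3, p2=7, p3=1, p4=2, p5=1) → (p0=4, p1=3, p2=9, p3=3, p4=1, p5=2)

(p0=4, p1=3, p2=9, p3=3, p4=1, p5=2)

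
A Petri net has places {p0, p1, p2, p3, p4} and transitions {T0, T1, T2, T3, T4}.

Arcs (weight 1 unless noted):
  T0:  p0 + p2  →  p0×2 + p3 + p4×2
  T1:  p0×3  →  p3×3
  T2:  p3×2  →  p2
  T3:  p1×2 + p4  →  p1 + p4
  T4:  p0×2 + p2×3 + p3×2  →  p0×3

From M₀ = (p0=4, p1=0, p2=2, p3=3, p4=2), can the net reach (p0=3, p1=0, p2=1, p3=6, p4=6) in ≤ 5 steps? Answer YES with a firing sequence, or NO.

step 1: fire T0:  (p0=4, p1=0, p2=2, p3=3, p4=2) → (p0=5, p1=0, p2=1, p3=4, p4=4)
step 2: fire T0:  (p0=5, p1=0, p2=1, p3=4, p4=4) → (p0=6, p1=0, p2=0, p3=5, p4=6)
step 3: fire T1:  (p0=6, p1=0, p2=0, p3=5, p4=6) → (p0=3, p1=0, p2=0, p3=8, p4=6)
step 4: fire T2:  (p0=3, p1=0, p2=0, p3=8, p4=6) → (p0=3, p1=0, p2=1, p3=6, p4=6)

YES — reachable via ⟨T0, T0, T1, T2⟩ (4 firings)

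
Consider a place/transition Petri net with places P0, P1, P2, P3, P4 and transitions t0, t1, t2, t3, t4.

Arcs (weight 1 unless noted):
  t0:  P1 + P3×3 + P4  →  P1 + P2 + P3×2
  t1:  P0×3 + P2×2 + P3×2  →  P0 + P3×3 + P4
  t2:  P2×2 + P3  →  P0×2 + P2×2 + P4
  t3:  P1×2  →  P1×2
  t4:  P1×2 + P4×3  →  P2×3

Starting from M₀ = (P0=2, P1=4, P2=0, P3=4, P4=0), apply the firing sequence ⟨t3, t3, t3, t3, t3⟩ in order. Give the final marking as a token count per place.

(P0=2, P1=4, P2=0, P3=4, P4=0)

step 1: fire t3:  (P0=2, P1=4, P2=0, P3=4, P4=0) → (P0=2, P1=4, P2=0, P3=4, P4=0)
step 2: fire t3:  (P0=2, P1=4, P2=0, P3=4, P4=0) → (P0=2, P1=4, P2=0, P3=4, P4=0)
step 3: fire t3:  (P0=2, P1=4, P2=0, P3=4, P4=0) → (P0=2, P1=4, P2=0, P3=4, P4=0)
step 4: fire t3:  (P0=2, P1=4, P2=0, P3=4, P4=0) → (P0=2, P1=4, P2=0, P3=4, P4=0)
step 5: fire t3:  (P0=2, P1=4, P2=0, P3=4, P4=0) → (P0=2, P1=4, P2=0, P3=4, P4=0)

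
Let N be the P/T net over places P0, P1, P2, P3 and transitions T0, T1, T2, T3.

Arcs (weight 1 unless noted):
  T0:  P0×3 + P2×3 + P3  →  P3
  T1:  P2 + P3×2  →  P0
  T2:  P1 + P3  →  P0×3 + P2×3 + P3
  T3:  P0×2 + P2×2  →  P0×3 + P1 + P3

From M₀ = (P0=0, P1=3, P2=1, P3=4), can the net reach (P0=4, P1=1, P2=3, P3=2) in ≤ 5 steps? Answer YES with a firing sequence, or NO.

step 1: fire T1:  (P0=0, P1=3, P2=1, P3=4) → (P0=1, P1=3, P2=0, P3=2)
step 2: fire T2:  (P0=1, P1=3, P2=0, P3=2) → (P0=4, P1=2, P2=3, P3=2)
step 3: fire T0:  (P0=4, P1=2, P2=3, P3=2) → (P0=1, P1=2, P2=0, P3=2)
step 4: fire T2:  (P0=1, P1=2, P2=0, P3=2) → (P0=4, P1=1, P2=3, P3=2)

YES — reachable via ⟨T1, T2, T0, T2⟩ (4 firings)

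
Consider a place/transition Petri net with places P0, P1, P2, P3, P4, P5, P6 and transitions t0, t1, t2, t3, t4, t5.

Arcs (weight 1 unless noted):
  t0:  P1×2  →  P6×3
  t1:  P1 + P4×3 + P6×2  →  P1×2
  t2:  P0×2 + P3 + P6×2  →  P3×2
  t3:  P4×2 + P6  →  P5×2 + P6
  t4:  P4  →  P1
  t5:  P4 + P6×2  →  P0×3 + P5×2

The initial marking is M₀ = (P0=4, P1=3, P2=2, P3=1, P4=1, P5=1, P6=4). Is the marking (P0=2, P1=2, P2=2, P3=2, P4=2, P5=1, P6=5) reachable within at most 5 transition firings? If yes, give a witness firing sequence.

NO — not reachable within 5 firings

depth 0: 1 marking
depth 1: 5 markings reached so far
depth 2: 11 markings reached so far
depth 3: 16 markings reached so far
depth 4: 19 markings reached so far
depth 5: 20 markings reached so far
target is not among the 20 markings reachable within 5 steps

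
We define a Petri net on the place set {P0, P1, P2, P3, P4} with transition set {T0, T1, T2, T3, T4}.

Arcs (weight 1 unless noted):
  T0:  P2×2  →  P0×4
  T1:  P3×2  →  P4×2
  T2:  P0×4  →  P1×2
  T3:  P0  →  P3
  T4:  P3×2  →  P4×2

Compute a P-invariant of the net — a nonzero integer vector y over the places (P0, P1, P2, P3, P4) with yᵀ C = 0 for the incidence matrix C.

y = (P0:1, P1:2, P2:2, P3:1, P4:1)

Incidence matrix C (rows=places, cols=transitions):
       T0   T1   T2   T3   T4
   P0   4    0   -4   -1    0
   P1   0    0    2    0    0
   P2  -2    0    0    0    0
   P3   0   -2    0    1   -2
   P4   0    2    0    0    2

Candidate y = [1, 2, 2, 1, 1]; check y·C column-wise:
  col T0: 1·4 + 2·0 + 2·-2 + 1·0 + 1·0 = 0
  col T1: 1·0 + 2·0 + 2·0 + 1·-2 + 1·2 = 0
  col T2: 1·-4 + 2·2 + 2·0 + 1·0 + 1·0 = 0
  col T3: 1·-1 + 2·0 + 2·0 + 1·1 + 1·0 = 0
  col T4: 1·0 + 2·0 + 2·0 + 1·-2 + 1·2 = 0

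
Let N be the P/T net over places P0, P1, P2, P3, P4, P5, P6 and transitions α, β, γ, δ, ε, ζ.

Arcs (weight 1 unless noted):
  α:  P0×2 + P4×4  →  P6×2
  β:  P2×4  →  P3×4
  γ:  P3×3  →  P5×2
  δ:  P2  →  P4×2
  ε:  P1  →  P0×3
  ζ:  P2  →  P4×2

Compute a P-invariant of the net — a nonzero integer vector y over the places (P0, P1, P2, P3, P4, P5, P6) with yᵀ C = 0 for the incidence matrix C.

y = (P0:2, P1:6, P2:-2, P3:-2, P4:-1, P5:-3, P6:0)

Incidence matrix C (rows=places, cols=transitions):
        α    β    γ    δ    ε    ζ
   P0  -2    0    0    0    3    0
   P1   0    0    0    0   -1    0
   P2   0   -4    0   -1    0   -1
   P3   0    4   -3    0    0    0
   P4  -4    0    0    2    0    2
   P5   0    0    2    0    0    0
   P6   2    0    0    0    0    0

Candidate y = [2, 6, -2, -2, -1, -3, 0]; check y·C column-wise:
  col α: 2·-2 + 6·0 + -2·0 + -2·0 + -1·-4 + -3·0 + 0·2 = 0
  col β: 2·0 + 6·0 + -2·-4 + -2·4 + -1·0 + -3·0 = 0
  col γ: 2·0 + 6·0 + -2·0 + -2·-3 + -1·0 + -3·2 = 0
  col δ: 2·0 + 6·0 + -2·-1 + -2·0 + -1·2 + -3·0 = 0
  col ε: 2·3 + 6·-1 + -2·0 + -2·0 + -1·0 + -3·0 = 0
  col ζ: 2·0 + 6·0 + -2·-1 + -2·0 + -1·2 + -3·0 = 0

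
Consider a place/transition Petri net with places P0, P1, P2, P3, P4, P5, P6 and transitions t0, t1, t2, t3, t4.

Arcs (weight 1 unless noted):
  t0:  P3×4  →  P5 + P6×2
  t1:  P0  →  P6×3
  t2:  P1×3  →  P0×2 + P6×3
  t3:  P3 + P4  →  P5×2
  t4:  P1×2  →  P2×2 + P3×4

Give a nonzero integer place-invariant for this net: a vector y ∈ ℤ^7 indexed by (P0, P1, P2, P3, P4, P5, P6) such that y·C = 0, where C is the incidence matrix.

Incidence matrix C (rows=places, cols=transitions):
       t0   t1   t2   t3   t4
   P0   0   -1    2    0    0
   P1   0    0   -3    0   -2
   P2   0    0    0    0    2
   P3  -4    0    0   -1    4
   P4   0    0    0   -1    0
   P5   1    0    0    2    0
   P6   2    3    3    0    0

Candidate y = [0, 0, 2, -1, -7, -4, 0]; check y·C column-wise:
  col t0: 2·0 + -1·-4 + -7·0 + -4·1 + 0·2 = 0
  col t1: 0·-1 + 2·0 + -1·0 + -7·0 + -4·0 + 0·3 = 0
  col t2: 0·2 + 0·-3 + 2·0 + -1·0 + -7·0 + -4·0 + 0·3 = 0
  col t3: 2·0 + -1·-1 + -7·-1 + -4·2 = 0
  col t4: 0·-2 + 2·2 + -1·4 + -7·0 + -4·0 = 0

y = (P0:0, P1:0, P2:2, P3:-1, P4:-7, P5:-4, P6:0)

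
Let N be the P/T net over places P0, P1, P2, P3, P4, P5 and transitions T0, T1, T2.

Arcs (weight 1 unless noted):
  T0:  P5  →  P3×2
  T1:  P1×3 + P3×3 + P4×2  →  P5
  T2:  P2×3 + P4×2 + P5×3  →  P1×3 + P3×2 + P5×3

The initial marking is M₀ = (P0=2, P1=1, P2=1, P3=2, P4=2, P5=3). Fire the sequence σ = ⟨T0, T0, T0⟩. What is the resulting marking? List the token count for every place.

(P0=2, P1=1, P2=1, P3=8, P4=2, P5=0)

step 1: fire T0:  (P0=2, P1=1, P2=1, P3=2, P4=2, P5=3) → (P0=2, P1=1, P2=1, P3=4, P4=2, P5=2)
step 2: fire T0:  (P0=2, P1=1, P2=1, P3=4, P4=2, P5=2) → (P0=2, P1=1, P2=1, P3=6, P4=2, P5=1)
step 3: fire T0:  (P0=2, P1=1, P2=1, P3=6, P4=2, P5=1) → (P0=2, P1=1, P2=1, P3=8, P4=2, P5=0)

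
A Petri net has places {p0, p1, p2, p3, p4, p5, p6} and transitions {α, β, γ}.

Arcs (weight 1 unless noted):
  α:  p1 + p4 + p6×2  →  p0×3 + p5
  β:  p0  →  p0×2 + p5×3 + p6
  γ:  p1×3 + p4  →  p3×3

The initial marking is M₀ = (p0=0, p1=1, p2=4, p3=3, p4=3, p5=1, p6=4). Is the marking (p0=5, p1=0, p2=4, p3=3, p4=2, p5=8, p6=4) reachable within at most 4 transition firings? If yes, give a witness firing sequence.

step 1: fire α:  (p0=0, p1=1, p2=4, p3=3, p4=3, p5=1, p6=4) → (p0=3, p1=0, p2=4, p3=3, p4=2, p5=2, p6=2)
step 2: fire β:  (p0=3, p1=0, p2=4, p3=3, p4=2, p5=2, p6=2) → (p0=4, p1=0, p2=4, p3=3, p4=2, p5=5, p6=3)
step 3: fire β:  (p0=4, p1=0, p2=4, p3=3, p4=2, p5=5, p6=3) → (p0=5, p1=0, p2=4, p3=3, p4=2, p5=8, p6=4)

YES — reachable via ⟨α, β, β⟩ (3 firings)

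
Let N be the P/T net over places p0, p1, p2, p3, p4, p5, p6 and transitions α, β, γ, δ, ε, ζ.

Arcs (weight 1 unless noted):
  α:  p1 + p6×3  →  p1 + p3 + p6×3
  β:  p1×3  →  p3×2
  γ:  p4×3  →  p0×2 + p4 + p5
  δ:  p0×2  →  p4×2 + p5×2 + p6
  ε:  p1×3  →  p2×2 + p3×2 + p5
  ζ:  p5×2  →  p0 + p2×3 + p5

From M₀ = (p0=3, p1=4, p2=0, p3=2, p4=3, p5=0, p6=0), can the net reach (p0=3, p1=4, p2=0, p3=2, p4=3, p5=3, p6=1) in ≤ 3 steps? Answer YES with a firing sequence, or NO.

YES — reachable via ⟨γ, δ⟩ (2 firings)

step 1: fire γ:  (p0=3, p1=4, p2=0, p3=2, p4=3, p5=0, p6=0) → (p0=5, p1=4, p2=0, p3=2, p4=1, p5=1, p6=0)
step 2: fire δ:  (p0=5, p1=4, p2=0, p3=2, p4=1, p5=1, p6=0) → (p0=3, p1=4, p2=0, p3=2, p4=3, p5=3, p6=1)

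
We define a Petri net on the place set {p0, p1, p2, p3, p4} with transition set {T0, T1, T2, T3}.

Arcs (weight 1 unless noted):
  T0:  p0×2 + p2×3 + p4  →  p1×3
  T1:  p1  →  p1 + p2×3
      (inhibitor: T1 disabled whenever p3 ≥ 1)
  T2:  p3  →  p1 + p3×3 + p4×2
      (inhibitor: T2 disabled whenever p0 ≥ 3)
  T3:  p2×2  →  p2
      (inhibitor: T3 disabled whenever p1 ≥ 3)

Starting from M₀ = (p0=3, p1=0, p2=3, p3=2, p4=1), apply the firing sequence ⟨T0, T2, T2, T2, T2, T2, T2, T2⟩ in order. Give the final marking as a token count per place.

step 1: fire T0:  (p0=3, p1=0, p2=3, p3=2, p4=1) → (p0=1, p1=3, p2=0, p3=2, p4=0)
step 2: fire T2:  (p0=1, p1=3, p2=0, p3=2, p4=0) → (p0=1, p1=4, p2=0, p3=4, p4=2)
step 3: fire T2:  (p0=1, p1=4, p2=0, p3=4, p4=2) → (p0=1, p1=5, p2=0, p3=6, p4=4)
step 4: fire T2:  (p0=1, p1=5, p2=0, p3=6, p4=4) → (p0=1, p1=6, p2=0, p3=8, p4=6)
step 5: fire T2:  (p0=1, p1=6, p2=0, p3=8, p4=6) → (p0=1, p1=7, p2=0, p3=10, p4=8)
step 6: fire T2:  (p0=1, p1=7, p2=0, p3=10, p4=8) → (p0=1, p1=8, p2=0, p3=12, p4=10)
step 7: fire T2:  (p0=1, p1=8, p2=0, p3=12, p4=10) → (p0=1, p1=9, p2=0, p3=14, p4=12)
step 8: fire T2:  (p0=1, p1=9, p2=0, p3=14, p4=12) → (p0=1, p1=10, p2=0, p3=16, p4=14)

(p0=1, p1=10, p2=0, p3=16, p4=14)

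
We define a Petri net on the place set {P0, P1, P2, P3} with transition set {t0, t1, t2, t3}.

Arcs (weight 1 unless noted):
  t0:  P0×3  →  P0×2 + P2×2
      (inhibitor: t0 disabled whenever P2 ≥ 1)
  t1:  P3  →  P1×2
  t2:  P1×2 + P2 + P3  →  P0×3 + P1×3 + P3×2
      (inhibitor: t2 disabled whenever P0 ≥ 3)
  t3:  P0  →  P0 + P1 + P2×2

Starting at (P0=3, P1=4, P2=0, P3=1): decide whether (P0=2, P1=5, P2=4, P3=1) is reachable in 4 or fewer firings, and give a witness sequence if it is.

YES — reachable via ⟨t0, t3⟩ (2 firings)

step 1: fire t0:  (P0=3, P1=4, P2=0, P3=1) → (P0=2, P1=4, P2=2, P3=1)
step 2: fire t3:  (P0=2, P1=4, P2=2, P3=1) → (P0=2, P1=5, P2=4, P3=1)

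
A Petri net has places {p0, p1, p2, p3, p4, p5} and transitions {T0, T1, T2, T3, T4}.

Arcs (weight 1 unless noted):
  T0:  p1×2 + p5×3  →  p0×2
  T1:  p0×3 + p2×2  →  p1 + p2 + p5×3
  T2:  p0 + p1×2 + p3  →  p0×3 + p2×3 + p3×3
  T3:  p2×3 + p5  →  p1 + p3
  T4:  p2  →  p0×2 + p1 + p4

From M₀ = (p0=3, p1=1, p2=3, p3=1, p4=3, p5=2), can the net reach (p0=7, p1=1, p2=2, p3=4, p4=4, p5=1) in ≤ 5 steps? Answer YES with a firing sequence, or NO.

YES — reachable via ⟨T3, T2, T4⟩ (3 firings)

step 1: fire T3:  (p0=3, p1=1, p2=3, p3=1, p4=3, p5=2) → (p0=3, p1=2, p2=0, p3=2, p4=3, p5=1)
step 2: fire T2:  (p0=3, p1=2, p2=0, p3=2, p4=3, p5=1) → (p0=5, p1=0, p2=3, p3=4, p4=3, p5=1)
step 3: fire T4:  (p0=5, p1=0, p2=3, p3=4, p4=3, p5=1) → (p0=7, p1=1, p2=2, p3=4, p4=4, p5=1)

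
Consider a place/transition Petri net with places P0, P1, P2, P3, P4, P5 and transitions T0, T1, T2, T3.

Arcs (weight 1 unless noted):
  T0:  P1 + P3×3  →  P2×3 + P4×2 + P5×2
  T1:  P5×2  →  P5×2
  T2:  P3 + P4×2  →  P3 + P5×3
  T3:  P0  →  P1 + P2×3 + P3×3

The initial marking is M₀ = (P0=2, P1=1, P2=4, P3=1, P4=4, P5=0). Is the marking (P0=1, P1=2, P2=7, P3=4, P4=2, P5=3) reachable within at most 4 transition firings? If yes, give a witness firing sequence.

step 1: fire T2:  (P0=2, P1=1, P2=4, P3=1, P4=4, P5=0) → (P0=2, P1=1, P2=4, P3=1, P4=2, P5=3)
step 2: fire T3:  (P0=2, P1=1, P2=4, P3=1, P4=2, P5=3) → (P0=1, P1=2, P2=7, P3=4, P4=2, P5=3)

YES — reachable via ⟨T2, T3⟩ (2 firings)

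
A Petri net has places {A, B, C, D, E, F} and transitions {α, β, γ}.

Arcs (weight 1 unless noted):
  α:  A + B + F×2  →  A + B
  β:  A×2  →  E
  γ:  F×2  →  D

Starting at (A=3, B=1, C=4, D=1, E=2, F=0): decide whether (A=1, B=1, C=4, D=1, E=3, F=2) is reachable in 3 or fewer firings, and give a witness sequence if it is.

depth 0: 1 marking
depth 1: 2 markings reached so far
depth 2: 2 markings reached so far
(frontier empty at depth 2; search complete)
target is not among the 2 markings reachable within 3 steps

NO — not reachable within 3 firings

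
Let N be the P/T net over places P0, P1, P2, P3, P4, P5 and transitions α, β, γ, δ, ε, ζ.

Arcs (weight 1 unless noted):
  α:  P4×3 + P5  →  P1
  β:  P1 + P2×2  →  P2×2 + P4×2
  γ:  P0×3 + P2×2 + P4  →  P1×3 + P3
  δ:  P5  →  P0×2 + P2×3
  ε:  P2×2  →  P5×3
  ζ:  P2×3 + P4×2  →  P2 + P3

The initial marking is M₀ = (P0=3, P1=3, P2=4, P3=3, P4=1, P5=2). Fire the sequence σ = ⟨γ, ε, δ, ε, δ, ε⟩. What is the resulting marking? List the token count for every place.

(P0=4, P1=6, P2=2, P3=4, P4=0, P5=9)

step 1: fire γ:  (P0=3, P1=3, P2=4, P3=3, P4=1, P5=2) → (P0=0, P1=6, P2=2, P3=4, P4=0, P5=2)
step 2: fire ε:  (P0=0, P1=6, P2=2, P3=4, P4=0, P5=2) → (P0=0, P1=6, P2=0, P3=4, P4=0, P5=5)
step 3: fire δ:  (P0=0, P1=6, P2=0, P3=4, P4=0, P5=5) → (P0=2, P1=6, P2=3, P3=4, P4=0, P5=4)
step 4: fire ε:  (P0=2, P1=6, P2=3, P3=4, P4=0, P5=4) → (P0=2, P1=6, P2=1, P3=4, P4=0, P5=7)
step 5: fire δ:  (P0=2, P1=6, P2=1, P3=4, P4=0, P5=7) → (P0=4, P1=6, P2=4, P3=4, P4=0, P5=6)
step 6: fire ε:  (P0=4, P1=6, P2=4, P3=4, P4=0, P5=6) → (P0=4, P1=6, P2=2, P3=4, P4=0, P5=9)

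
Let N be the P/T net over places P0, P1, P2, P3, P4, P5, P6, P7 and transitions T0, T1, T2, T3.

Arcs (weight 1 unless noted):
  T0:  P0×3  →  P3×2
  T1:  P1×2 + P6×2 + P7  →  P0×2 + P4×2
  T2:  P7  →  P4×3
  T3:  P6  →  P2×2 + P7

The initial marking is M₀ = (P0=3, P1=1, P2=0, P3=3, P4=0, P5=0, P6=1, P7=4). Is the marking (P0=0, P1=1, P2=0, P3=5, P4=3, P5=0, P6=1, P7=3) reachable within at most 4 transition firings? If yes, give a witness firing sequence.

YES — reachable via ⟨T0, T2⟩ (2 firings)

step 1: fire T0:  (P0=3, P1=1, P2=0, P3=3, P4=0, P5=0, P6=1, P7=4) → (P0=0, P1=1, P2=0, P3=5, P4=0, P5=0, P6=1, P7=4)
step 2: fire T2:  (P0=0, P1=1, P2=0, P3=5, P4=0, P5=0, P6=1, P7=4) → (P0=0, P1=1, P2=0, P3=5, P4=3, P5=0, P6=1, P7=3)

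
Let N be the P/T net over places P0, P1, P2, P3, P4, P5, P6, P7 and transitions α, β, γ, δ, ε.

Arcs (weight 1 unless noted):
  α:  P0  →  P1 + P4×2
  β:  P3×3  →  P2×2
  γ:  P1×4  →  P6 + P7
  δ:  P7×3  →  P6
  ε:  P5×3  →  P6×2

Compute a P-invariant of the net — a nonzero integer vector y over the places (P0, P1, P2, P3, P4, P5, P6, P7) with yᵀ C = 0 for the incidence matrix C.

y = (P0:0, P1:0, P2:3, P3:2, P4:0, P5:0, P6:0, P7:0)

Incidence matrix C (rows=places, cols=transitions):
        α    β    γ    δ    ε
   P0  -1    0    0    0    0
   P1   1    0   -4    0    0
   P2   0    2    0    0    0
   P3   0   -3    0    0    0
   P4   2    0    0    0    0
   P5   0    0    0    0   -3
   P6   0    0    1    1    2
   P7   0    0    1   -3    0

Candidate y = [0, 0, 3, 2, 0, 0, 0, 0]; check y·C column-wise:
  col α: 0·-1 + 0·1 + 3·0 + 2·0 + 0·2 = 0
  col β: 3·2 + 2·-3 = 0
  col γ: 0·-4 + 3·0 + 2·0 + 0·1 + 0·1 = 0
  col δ: 3·0 + 2·0 + 0·1 + 0·-3 = 0
  col ε: 3·0 + 2·0 + 0·-3 + 0·2 = 0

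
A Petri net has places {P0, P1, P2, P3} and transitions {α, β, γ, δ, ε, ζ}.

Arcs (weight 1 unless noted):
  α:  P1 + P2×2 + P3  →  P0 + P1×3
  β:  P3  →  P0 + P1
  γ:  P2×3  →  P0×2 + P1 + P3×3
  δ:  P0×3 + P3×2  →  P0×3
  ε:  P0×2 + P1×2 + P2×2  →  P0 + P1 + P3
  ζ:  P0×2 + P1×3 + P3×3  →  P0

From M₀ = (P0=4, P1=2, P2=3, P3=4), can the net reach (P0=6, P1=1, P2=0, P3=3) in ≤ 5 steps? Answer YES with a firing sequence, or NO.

YES — reachable via ⟨β, γ, ζ⟩ (3 firings)

step 1: fire β:  (P0=4, P1=2, P2=3, P3=4) → (P0=5, P1=3, P2=3, P3=3)
step 2: fire γ:  (P0=5, P1=3, P2=3, P3=3) → (P0=7, P1=4, P2=0, P3=6)
step 3: fire ζ:  (P0=7, P1=4, P2=0, P3=6) → (P0=6, P1=1, P2=0, P3=3)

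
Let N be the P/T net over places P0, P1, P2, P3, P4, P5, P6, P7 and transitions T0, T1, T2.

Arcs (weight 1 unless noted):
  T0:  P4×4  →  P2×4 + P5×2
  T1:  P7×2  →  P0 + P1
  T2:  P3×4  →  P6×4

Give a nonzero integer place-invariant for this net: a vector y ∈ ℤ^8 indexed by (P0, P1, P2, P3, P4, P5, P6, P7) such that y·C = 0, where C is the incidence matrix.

Incidence matrix C (rows=places, cols=transitions):
       T0   T1   T2
   P0   0    1    0
   P1   0    1    0
   P2   4    0    0
   P3   0    0   -4
   P4  -4    0    0
   P5   2    0    0
   P6   0    0    4
   P7   0   -2    0

Candidate y = [1, -1, 0, 0, 0, 0, 0, 0]; check y·C column-wise:
  col T0: 1·0 + -1·0 + 0·4 + 0·-4 + 0·2 = 0
  col T1: 1·1 + -1·1 + 0·-2 = 0
  col T2: 1·0 + -1·0 + 0·-4 + 0·4 = 0

y = (P0:1, P1:-1, P2:0, P3:0, P4:0, P5:0, P6:0, P7:0)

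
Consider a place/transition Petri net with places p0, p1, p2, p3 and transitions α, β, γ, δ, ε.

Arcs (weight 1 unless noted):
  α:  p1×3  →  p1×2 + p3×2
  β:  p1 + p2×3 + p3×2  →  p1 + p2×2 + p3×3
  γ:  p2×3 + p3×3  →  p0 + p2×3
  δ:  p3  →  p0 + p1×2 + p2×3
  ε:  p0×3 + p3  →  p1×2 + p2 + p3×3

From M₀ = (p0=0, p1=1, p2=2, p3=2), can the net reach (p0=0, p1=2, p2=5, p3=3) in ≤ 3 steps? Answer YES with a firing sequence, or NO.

depth 0: 1 marking
depth 1: 2 markings reached so far
depth 2: 4 markings reached so far
depth 3: 7 markings reached so far
target is not among the 7 markings reachable within 3 steps

NO — not reachable within 3 firings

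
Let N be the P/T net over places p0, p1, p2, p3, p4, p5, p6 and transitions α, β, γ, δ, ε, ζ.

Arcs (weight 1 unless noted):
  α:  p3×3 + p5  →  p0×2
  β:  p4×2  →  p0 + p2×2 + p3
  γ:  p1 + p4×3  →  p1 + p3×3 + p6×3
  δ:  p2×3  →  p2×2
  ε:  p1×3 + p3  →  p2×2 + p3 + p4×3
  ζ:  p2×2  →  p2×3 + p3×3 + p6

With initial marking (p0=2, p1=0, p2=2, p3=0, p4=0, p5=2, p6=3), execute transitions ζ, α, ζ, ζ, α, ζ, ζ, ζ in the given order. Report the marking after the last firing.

step 1: fire ζ:  (p0=2, p1=0, p2=2, p3=0, p4=0, p5=2, p6=3) → (p0=2, p1=0, p2=3, p3=3, p4=0, p5=2, p6=4)
step 2: fire α:  (p0=2, p1=0, p2=3, p3=3, p4=0, p5=2, p6=4) → (p0=4, p1=0, p2=3, p3=0, p4=0, p5=1, p6=4)
step 3: fire ζ:  (p0=4, p1=0, p2=3, p3=0, p4=0, p5=1, p6=4) → (p0=4, p1=0, p2=4, p3=3, p4=0, p5=1, p6=5)
step 4: fire ζ:  (p0=4, p1=0, p2=4, p3=3, p4=0, p5=1, p6=5) → (p0=4, p1=0, p2=5, p3=6, p4=0, p5=1, p6=6)
step 5: fire α:  (p0=4, p1=0, p2=5, p3=6, p4=0, p5=1, p6=6) → (p0=6, p1=0, p2=5, p3=3, p4=0, p5=0, p6=6)
step 6: fire ζ:  (p0=6, p1=0, p2=5, p3=3, p4=0, p5=0, p6=6) → (p0=6, p1=0, p2=6, p3=6, p4=0, p5=0, p6=7)
step 7: fire ζ:  (p0=6, p1=0, p2=6, p3=6, p4=0, p5=0, p6=7) → (p0=6, p1=0, p2=7, p3=9, p4=0, p5=0, p6=8)
step 8: fire ζ:  (p0=6, p1=0, p2=7, p3=9, p4=0, p5=0, p6=8) → (p0=6, p1=0, p2=8, p3=12, p4=0, p5=0, p6=9)

(p0=6, p1=0, p2=8, p3=12, p4=0, p5=0, p6=9)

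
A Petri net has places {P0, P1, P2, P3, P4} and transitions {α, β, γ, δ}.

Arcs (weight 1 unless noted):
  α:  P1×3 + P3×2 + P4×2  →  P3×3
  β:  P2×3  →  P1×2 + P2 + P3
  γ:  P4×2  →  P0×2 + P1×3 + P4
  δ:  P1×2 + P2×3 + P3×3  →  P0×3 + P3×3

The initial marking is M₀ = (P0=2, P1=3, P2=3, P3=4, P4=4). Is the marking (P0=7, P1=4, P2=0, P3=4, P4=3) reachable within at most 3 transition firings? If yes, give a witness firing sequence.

YES — reachable via ⟨γ, δ⟩ (2 firings)

step 1: fire γ:  (P0=2, P1=3, P2=3, P3=4, P4=4) → (P0=4, P1=6, P2=3, P3=4, P4=3)
step 2: fire δ:  (P0=4, P1=6, P2=3, P3=4, P4=3) → (P0=7, P1=4, P2=0, P3=4, P4=3)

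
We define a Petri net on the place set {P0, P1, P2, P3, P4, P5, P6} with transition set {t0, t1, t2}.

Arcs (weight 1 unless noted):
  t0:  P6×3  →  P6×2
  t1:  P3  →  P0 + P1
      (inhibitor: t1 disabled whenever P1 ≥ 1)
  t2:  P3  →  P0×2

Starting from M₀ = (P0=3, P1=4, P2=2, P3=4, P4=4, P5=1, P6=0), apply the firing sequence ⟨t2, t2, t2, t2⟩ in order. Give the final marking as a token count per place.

(P0=11, P1=4, P2=2, P3=0, P4=4, P5=1, P6=0)

step 1: fire t2:  (P0=3, P1=4, P2=2, P3=4, P4=4, P5=1, P6=0) → (P0=5, P1=4, P2=2, P3=3, P4=4, P5=1, P6=0)
step 2: fire t2:  (P0=5, P1=4, P2=2, P3=3, P4=4, P5=1, P6=0) → (P0=7, P1=4, P2=2, P3=2, P4=4, P5=1, P6=0)
step 3: fire t2:  (P0=7, P1=4, P2=2, P3=2, P4=4, P5=1, P6=0) → (P0=9, P1=4, P2=2, P3=1, P4=4, P5=1, P6=0)
step 4: fire t2:  (P0=9, P1=4, P2=2, P3=1, P4=4, P5=1, P6=0) → (P0=11, P1=4, P2=2, P3=0, P4=4, P5=1, P6=0)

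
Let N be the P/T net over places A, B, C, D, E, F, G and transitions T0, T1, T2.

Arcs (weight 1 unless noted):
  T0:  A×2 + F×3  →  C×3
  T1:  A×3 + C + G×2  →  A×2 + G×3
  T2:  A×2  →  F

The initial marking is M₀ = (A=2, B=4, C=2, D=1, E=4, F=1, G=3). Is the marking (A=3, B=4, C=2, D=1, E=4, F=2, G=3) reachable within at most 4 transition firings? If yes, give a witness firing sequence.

NO — not reachable within 4 firings

depth 0: 1 marking
depth 1: 2 markings reached so far
depth 2: 2 markings reached so far
(frontier empty at depth 2; search complete)
target is not among the 2 markings reachable within 4 steps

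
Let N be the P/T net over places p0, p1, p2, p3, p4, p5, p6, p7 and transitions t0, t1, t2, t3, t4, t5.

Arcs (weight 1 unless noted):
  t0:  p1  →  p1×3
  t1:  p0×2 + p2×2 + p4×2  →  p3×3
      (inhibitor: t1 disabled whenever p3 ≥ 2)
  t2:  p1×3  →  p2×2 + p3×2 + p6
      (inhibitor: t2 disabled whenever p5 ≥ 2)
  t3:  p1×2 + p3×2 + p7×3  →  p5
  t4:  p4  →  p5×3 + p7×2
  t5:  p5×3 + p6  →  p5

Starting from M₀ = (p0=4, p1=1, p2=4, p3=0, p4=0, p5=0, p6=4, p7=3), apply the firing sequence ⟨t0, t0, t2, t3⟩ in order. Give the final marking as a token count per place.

(p0=4, p1=0, p2=6, p3=0, p4=0, p5=1, p6=5, p7=0)

step 1: fire t0:  (p0=4, p1=1, p2=4, p3=0, p4=0, p5=0, p6=4, p7=3) → (p0=4, p1=3, p2=4, p3=0, p4=0, p5=0, p6=4, p7=3)
step 2: fire t0:  (p0=4, p1=3, p2=4, p3=0, p4=0, p5=0, p6=4, p7=3) → (p0=4, p1=5, p2=4, p3=0, p4=0, p5=0, p6=4, p7=3)
step 3: fire t2:  (p0=4, p1=5, p2=4, p3=0, p4=0, p5=0, p6=4, p7=3) → (p0=4, p1=2, p2=6, p3=2, p4=0, p5=0, p6=5, p7=3)
step 4: fire t3:  (p0=4, p1=2, p2=6, p3=2, p4=0, p5=0, p6=5, p7=3) → (p0=4, p1=0, p2=6, p3=0, p4=0, p5=1, p6=5, p7=0)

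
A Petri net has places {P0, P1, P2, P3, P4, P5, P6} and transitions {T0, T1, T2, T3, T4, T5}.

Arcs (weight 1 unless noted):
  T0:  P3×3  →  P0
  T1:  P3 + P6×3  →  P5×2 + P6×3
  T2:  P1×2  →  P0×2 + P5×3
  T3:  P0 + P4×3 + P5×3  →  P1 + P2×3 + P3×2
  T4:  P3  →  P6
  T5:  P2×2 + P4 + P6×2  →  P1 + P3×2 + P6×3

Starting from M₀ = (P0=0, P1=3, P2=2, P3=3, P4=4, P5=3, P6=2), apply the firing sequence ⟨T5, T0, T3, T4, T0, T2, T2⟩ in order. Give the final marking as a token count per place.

(P0=5, P1=1, P2=3, P3=0, P4=0, P5=6, P6=4)

step 1: fire T5:  (P0=0, P1=3, P2=2, P3=3, P4=4, P5=3, P6=2) → (P0=0, P1=4, P2=0, P3=5, P4=3, P5=3, P6=3)
step 2: fire T0:  (P0=0, P1=4, P2=0, P3=5, P4=3, P5=3, P6=3) → (P0=1, P1=4, P2=0, P3=2, P4=3, P5=3, P6=3)
step 3: fire T3:  (P0=1, P1=4, P2=0, P3=2, P4=3, P5=3, P6=3) → (P0=0, P1=5, P2=3, P3=4, P4=0, P5=0, P6=3)
step 4: fire T4:  (P0=0, P1=5, P2=3, P3=4, P4=0, P5=0, P6=3) → (P0=0, P1=5, P2=3, P3=3, P4=0, P5=0, P6=4)
step 5: fire T0:  (P0=0, P1=5, P2=3, P3=3, P4=0, P5=0, P6=4) → (P0=1, P1=5, P2=3, P3=0, P4=0, P5=0, P6=4)
step 6: fire T2:  (P0=1, P1=5, P2=3, P3=0, P4=0, P5=0, P6=4) → (P0=3, P1=3, P2=3, P3=0, P4=0, P5=3, P6=4)
step 7: fire T2:  (P0=3, P1=3, P2=3, P3=0, P4=0, P5=3, P6=4) → (P0=5, P1=1, P2=3, P3=0, P4=0, P5=6, P6=4)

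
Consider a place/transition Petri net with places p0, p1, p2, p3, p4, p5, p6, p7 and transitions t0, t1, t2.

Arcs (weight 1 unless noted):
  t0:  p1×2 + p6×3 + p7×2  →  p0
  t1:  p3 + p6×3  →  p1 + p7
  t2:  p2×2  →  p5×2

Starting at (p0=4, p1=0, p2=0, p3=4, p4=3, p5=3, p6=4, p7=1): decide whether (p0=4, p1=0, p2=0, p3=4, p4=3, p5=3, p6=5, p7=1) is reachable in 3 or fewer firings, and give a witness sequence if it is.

depth 0: 1 marking
depth 1: 2 markings reached so far
depth 2: 2 markings reached so far
(frontier empty at depth 2; search complete)
target is not among the 2 markings reachable within 3 steps

NO — not reachable within 3 firings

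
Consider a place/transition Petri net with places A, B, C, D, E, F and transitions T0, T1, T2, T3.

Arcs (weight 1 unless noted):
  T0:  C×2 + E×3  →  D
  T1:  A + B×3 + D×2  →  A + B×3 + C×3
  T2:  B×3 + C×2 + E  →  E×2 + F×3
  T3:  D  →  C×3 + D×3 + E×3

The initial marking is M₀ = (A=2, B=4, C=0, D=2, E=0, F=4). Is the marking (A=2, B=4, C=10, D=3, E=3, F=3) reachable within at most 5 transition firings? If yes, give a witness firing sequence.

NO — not reachable within 5 firings

depth 0: 1 marking
depth 1: 3 markings reached so far
depth 2: 7 markings reached so far
depth 3: 14 markings reached so far
depth 4: 26 markings reached so far
depth 5: 42 markings reached so far
target is not among the 42 markings reachable within 5 steps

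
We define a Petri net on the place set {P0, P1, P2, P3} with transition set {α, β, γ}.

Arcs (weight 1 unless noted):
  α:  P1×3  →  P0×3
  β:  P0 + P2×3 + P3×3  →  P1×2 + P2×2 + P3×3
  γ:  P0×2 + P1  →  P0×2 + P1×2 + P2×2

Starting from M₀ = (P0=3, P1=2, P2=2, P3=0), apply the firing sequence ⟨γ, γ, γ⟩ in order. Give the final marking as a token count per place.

step 1: fire γ:  (P0=3, P1=2, P2=2, P3=0) → (P0=3, P1=3, P2=4, P3=0)
step 2: fire γ:  (P0=3, P1=3, P2=4, P3=0) → (P0=3, P1=4, P2=6, P3=0)
step 3: fire γ:  (P0=3, P1=4, P2=6, P3=0) → (P0=3, P1=5, P2=8, P3=0)

(P0=3, P1=5, P2=8, P3=0)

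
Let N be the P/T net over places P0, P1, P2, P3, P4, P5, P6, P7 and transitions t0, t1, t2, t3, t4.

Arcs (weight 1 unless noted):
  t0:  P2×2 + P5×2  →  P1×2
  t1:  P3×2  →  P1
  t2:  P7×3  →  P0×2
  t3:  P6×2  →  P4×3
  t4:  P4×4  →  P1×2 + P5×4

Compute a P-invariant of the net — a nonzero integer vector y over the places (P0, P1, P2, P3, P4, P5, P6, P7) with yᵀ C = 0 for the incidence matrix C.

Incidence matrix C (rows=places, cols=transitions):
       t0   t1   t2   t3   t4
   P0   0    0    2    0    0
   P1   2    1    0    0    2
   P2  -2    0    0    0    0
   P3   0   -2    0    0    0
   P4   0    0    0    3   -4
   P5  -2    0    0    0    4
   P6   0    0    0   -2    0
   P7   0    0   -3    0    0

Candidate y = [0, 2, 3, 1, 0, -1, 0, 0]; check y·C column-wise:
  col t0: 2·2 + 3·-2 + 1·0 + -1·-2 = 0
  col t1: 2·1 + 3·0 + 1·-2 + -1·0 = 0
  col t2: 0·2 + 2·0 + 3·0 + 1·0 + -1·0 + 0·-3 = 0
  col t3: 2·0 + 3·0 + 1·0 + 0·3 + -1·0 + 0·-2 = 0
  col t4: 2·2 + 3·0 + 1·0 + 0·-4 + -1·4 = 0

y = (P0:0, P1:2, P2:3, P3:1, P4:0, P5:-1, P6:0, P7:0)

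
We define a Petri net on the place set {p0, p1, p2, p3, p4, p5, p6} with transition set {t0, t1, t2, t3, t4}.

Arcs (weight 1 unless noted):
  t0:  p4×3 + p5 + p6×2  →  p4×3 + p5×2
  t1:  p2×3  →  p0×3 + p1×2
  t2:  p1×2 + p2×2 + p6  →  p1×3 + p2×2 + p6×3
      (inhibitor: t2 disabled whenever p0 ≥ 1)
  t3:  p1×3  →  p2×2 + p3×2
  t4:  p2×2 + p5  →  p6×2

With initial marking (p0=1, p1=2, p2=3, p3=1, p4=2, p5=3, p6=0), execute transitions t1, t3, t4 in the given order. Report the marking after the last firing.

step 1: fire t1:  (p0=1, p1=2, p2=3, p3=1, p4=2, p5=3, p6=0) → (p0=4, p1=4, p2=0, p3=1, p4=2, p5=3, p6=0)
step 2: fire t3:  (p0=4, p1=4, p2=0, p3=1, p4=2, p5=3, p6=0) → (p0=4, p1=1, p2=2, p3=3, p4=2, p5=3, p6=0)
step 3: fire t4:  (p0=4, p1=1, p2=2, p3=3, p4=2, p5=3, p6=0) → (p0=4, p1=1, p2=0, p3=3, p4=2, p5=2, p6=2)

(p0=4, p1=1, p2=0, p3=3, p4=2, p5=2, p6=2)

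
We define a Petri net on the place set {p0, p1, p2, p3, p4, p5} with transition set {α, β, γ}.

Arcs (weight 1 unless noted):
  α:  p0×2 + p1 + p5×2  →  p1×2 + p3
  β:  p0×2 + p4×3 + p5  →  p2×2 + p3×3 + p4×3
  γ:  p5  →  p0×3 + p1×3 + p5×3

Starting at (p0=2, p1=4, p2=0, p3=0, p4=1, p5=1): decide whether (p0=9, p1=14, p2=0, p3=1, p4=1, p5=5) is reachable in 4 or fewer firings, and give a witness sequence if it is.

YES — reachable via ⟨γ, α, γ, γ⟩ (4 firings)

step 1: fire γ:  (p0=2, p1=4, p2=0, p3=0, p4=1, p5=1) → (p0=5, p1=7, p2=0, p3=0, p4=1, p5=3)
step 2: fire α:  (p0=5, p1=7, p2=0, p3=0, p4=1, p5=3) → (p0=3, p1=8, p2=0, p3=1, p4=1, p5=1)
step 3: fire γ:  (p0=3, p1=8, p2=0, p3=1, p4=1, p5=1) → (p0=6, p1=11, p2=0, p3=1, p4=1, p5=3)
step 4: fire γ:  (p0=6, p1=11, p2=0, p3=1, p4=1, p5=3) → (p0=9, p1=14, p2=0, p3=1, p4=1, p5=5)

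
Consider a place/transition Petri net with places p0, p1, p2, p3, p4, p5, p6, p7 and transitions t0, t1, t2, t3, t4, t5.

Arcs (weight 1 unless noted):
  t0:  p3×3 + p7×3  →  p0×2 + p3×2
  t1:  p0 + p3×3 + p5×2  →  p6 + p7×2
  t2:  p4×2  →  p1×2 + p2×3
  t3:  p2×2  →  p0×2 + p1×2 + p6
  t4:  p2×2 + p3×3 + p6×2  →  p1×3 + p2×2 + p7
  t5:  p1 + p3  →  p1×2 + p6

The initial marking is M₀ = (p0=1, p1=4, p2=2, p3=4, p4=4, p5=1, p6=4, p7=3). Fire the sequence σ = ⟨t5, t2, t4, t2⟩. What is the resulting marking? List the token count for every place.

step 1: fire t5:  (p0=1, p1=4, p2=2, p3=4, p4=4, p5=1, p6=4, p7=3) → (p0=1, p1=5, p2=2, p3=3, p4=4, p5=1, p6=5, p7=3)
step 2: fire t2:  (p0=1, p1=5, p2=2, p3=3, p4=4, p5=1, p6=5, p7=3) → (p0=1, p1=7, p2=5, p3=3, p4=2, p5=1, p6=5, p7=3)
step 3: fire t4:  (p0=1, p1=7, p2=5, p3=3, p4=2, p5=1, p6=5, p7=3) → (p0=1, p1=10, p2=5, p3=0, p4=2, p5=1, p6=3, p7=4)
step 4: fire t2:  (p0=1, p1=10, p2=5, p3=0, p4=2, p5=1, p6=3, p7=4) → (p0=1, p1=12, p2=8, p3=0, p4=0, p5=1, p6=3, p7=4)

(p0=1, p1=12, p2=8, p3=0, p4=0, p5=1, p6=3, p7=4)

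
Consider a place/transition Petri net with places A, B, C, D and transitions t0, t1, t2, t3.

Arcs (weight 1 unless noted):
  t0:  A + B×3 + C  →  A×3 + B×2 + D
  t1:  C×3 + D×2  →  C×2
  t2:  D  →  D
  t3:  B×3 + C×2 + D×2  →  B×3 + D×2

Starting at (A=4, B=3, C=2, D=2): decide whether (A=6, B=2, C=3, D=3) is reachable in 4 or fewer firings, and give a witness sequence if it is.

NO — not reachable within 4 firings

depth 0: 1 marking
depth 1: 3 markings reached so far
depth 2: 3 markings reached so far
(frontier empty at depth 2; search complete)
target is not among the 3 markings reachable within 4 steps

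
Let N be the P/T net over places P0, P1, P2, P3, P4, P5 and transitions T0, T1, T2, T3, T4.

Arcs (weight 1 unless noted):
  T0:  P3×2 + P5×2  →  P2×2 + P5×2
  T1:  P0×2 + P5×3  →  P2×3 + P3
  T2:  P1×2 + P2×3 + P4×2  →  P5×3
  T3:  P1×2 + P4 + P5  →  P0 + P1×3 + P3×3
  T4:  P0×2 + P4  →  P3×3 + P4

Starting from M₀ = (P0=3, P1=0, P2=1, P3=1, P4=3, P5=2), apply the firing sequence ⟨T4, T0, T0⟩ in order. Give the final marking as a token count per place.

step 1: fire T4:  (P0=3, P1=0, P2=1, P3=1, P4=3, P5=2) → (P0=1, P1=0, P2=1, P3=4, P4=3, P5=2)
step 2: fire T0:  (P0=1, P1=0, P2=1, P3=4, P4=3, P5=2) → (P0=1, P1=0, P2=3, P3=2, P4=3, P5=2)
step 3: fire T0:  (P0=1, P1=0, P2=3, P3=2, P4=3, P5=2) → (P0=1, P1=0, P2=5, P3=0, P4=3, P5=2)

(P0=1, P1=0, P2=5, P3=0, P4=3, P5=2)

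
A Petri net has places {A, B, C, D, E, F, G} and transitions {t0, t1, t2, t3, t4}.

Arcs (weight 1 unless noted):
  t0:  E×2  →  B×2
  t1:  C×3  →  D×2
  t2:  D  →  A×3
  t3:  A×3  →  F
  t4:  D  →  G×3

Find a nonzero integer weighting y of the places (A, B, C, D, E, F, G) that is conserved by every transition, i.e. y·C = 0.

Incidence matrix C (rows=places, cols=transitions):
       t0   t1   t2   t3   t4
    A   0    0    3   -3    0
    B   2    0    0    0    0
    C   0   -3    0    0    0
    D   0    2   -1    0   -1
    E  -2    0    0    0    0
    F   0    0    0    1    0
    G   0    0    0    0    3

Candidate y = [0, 1, 0, 0, 1, 0, 0]; check y·C column-wise:
  col t0: 1·2 + 1·-2 = 0
  col t1: 1·0 + 0·-3 + 0·2 + 1·0 = 0
  col t2: 0·3 + 1·0 + 0·-1 + 1·0 = 0
  col t3: 0·-3 + 1·0 + 1·0 + 0·1 = 0
  col t4: 1·0 + 0·-1 + 1·0 + 0·3 = 0

y = (A:0, B:1, C:0, D:0, E:1, F:0, G:0)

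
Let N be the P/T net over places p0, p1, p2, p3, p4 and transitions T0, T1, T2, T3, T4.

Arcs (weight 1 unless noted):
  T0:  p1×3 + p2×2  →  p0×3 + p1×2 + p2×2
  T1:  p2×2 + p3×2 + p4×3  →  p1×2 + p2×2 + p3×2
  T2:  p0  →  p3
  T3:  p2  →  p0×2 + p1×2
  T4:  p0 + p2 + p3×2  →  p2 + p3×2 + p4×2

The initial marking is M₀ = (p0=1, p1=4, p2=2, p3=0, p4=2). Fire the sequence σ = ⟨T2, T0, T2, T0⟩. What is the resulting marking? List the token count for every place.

(p0=5, p1=2, p2=2, p3=2, p4=2)

step 1: fire T2:  (p0=1, p1=4, p2=2, p3=0, p4=2) → (p0=0, p1=4, p2=2, p3=1, p4=2)
step 2: fire T0:  (p0=0, p1=4, p2=2, p3=1, p4=2) → (p0=3, p1=3, p2=2, p3=1, p4=2)
step 3: fire T2:  (p0=3, p1=3, p2=2, p3=1, p4=2) → (p0=2, p1=3, p2=2, p3=2, p4=2)
step 4: fire T0:  (p0=2, p1=3, p2=2, p3=2, p4=2) → (p0=5, p1=2, p2=2, p3=2, p4=2)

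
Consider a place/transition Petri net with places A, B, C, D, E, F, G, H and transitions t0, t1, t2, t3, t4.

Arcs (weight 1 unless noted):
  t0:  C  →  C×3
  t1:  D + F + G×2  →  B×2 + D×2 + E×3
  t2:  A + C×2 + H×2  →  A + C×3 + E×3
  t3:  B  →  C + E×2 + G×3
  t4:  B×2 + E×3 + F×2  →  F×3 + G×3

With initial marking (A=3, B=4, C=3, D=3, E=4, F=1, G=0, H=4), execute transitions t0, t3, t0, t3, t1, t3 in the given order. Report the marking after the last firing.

step 1: fire t0:  (A=3, B=4, C=3, D=3, E=4, F=1, G=0, H=4) → (A=3, B=4, C=5, D=3, E=4, F=1, G=0, H=4)
step 2: fire t3:  (A=3, B=4, C=5, D=3, E=4, F=1, G=0, H=4) → (A=3, B=3, C=6, D=3, E=6, F=1, G=3, H=4)
step 3: fire t0:  (A=3, B=3, C=6, D=3, E=6, F=1, G=3, H=4) → (A=3, B=3, C=8, D=3, E=6, F=1, G=3, H=4)
step 4: fire t3:  (A=3, B=3, C=8, D=3, E=6, F=1, G=3, H=4) → (A=3, B=2, C=9, D=3, E=8, F=1, G=6, H=4)
step 5: fire t1:  (A=3, B=2, C=9, D=3, E=8, F=1, G=6, H=4) → (A=3, B=4, C=9, D=4, E=11, F=0, G=4, H=4)
step 6: fire t3:  (A=3, B=4, C=9, D=4, E=11, F=0, G=4, H=4) → (A=3, B=3, C=10, D=4, E=13, F=0, G=7, H=4)

(A=3, B=3, C=10, D=4, E=13, F=0, G=7, H=4)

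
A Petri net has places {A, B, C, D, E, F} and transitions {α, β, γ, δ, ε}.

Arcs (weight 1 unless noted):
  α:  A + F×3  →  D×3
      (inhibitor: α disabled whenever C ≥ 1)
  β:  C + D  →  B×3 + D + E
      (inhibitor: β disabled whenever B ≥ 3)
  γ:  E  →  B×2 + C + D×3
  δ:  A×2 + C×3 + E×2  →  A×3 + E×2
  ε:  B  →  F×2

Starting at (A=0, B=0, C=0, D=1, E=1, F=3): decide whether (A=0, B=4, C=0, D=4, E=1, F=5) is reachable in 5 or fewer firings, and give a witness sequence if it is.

YES — reachable via ⟨γ, β, ε⟩ (3 firings)

step 1: fire γ:  (A=0, B=0, C=0, D=1, E=1, F=3) → (A=0, B=2, C=1, D=4, E=0, F=3)
step 2: fire β:  (A=0, B=2, C=1, D=4, E=0, F=3) → (A=0, B=5, C=0, D=4, E=1, F=3)
step 3: fire ε:  (A=0, B=5, C=0, D=4, E=1, F=3) → (A=0, B=4, C=0, D=4, E=1, F=5)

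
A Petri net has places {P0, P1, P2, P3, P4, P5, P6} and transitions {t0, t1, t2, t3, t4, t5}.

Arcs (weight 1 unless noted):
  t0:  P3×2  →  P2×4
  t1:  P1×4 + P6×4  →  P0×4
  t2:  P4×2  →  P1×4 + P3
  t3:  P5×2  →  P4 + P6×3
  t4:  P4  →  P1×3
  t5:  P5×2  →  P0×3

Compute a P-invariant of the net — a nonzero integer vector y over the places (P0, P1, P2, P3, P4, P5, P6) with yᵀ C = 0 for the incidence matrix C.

y = (P0:2, P1:2, P2:2, P3:4, P4:6, P5:3, P6:0)

Incidence matrix C (rows=places, cols=transitions):
       t0   t1   t2   t3   t4   t5
   P0   0    4    0    0    0    3
   P1   0   -4    4    0    3    0
   P2   4    0    0    0    0    0
   P3  -2    0    1    0    0    0
   P4   0    0   -2    1   -1    0
   P5   0    0    0   -2    0   -2
   P6   0   -4    0    3    0    0

Candidate y = [2, 2, 2, 4, 6, 3, 0]; check y·C column-wise:
  col t0: 2·0 + 2·0 + 2·4 + 4·-2 + 6·0 + 3·0 = 0
  col t1: 2·4 + 2·-4 + 2·0 + 4·0 + 6·0 + 3·0 + 0·-4 = 0
  col t2: 2·0 + 2·4 + 2·0 + 4·1 + 6·-2 + 3·0 = 0
  col t3: 2·0 + 2·0 + 2·0 + 4·0 + 6·1 + 3·-2 + 0·3 = 0
  col t4: 2·0 + 2·3 + 2·0 + 4·0 + 6·-1 + 3·0 = 0
  col t5: 2·3 + 2·0 + 2·0 + 4·0 + 6·0 + 3·-2 = 0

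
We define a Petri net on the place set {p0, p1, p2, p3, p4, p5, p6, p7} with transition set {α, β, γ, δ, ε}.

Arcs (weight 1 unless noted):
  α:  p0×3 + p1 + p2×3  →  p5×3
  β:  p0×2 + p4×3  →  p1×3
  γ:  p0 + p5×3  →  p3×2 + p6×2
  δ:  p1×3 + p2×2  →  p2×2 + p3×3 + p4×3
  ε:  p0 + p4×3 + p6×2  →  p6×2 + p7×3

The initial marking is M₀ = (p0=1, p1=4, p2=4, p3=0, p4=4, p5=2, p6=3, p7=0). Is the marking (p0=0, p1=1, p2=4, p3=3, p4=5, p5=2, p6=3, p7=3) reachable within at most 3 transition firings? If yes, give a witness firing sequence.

NO — not reachable within 3 firings

depth 0: 1 marking
depth 1: 3 markings reached so far
depth 2: 4 markings reached so far
depth 3: 4 markings reached so far
(frontier empty at depth 3; search complete)
target is not among the 4 markings reachable within 3 steps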